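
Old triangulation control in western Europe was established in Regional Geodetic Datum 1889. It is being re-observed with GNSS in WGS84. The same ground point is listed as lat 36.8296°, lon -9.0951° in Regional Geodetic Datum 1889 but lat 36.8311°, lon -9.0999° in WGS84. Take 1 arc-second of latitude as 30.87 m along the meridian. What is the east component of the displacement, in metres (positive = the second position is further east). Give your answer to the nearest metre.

Δφ = 36.8311° − 36.8296° = +0.0015°; Δλ = -9.0999° − -9.0951° = -0.0048°.
1° of latitude = 3600 × 30.87 = 111132 m.
ΔN = Δφ × 111132 = 166.7 m; ΔE = Δλ × 111132 × cos(36.8296°) = -0.0048 × 111132 × 0.800422 = -427.0 m.

ΔE = -427 m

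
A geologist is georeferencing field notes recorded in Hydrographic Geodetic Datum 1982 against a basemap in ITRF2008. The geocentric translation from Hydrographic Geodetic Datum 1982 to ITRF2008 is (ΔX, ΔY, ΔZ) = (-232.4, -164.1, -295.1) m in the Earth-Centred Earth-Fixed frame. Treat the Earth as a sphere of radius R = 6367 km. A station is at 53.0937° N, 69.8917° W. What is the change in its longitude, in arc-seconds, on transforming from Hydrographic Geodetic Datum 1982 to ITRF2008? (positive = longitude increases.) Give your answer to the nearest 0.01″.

Δλ = -14.82″

sin φ = 0.799619, cos φ = 0.600508, sin λ = -0.939044, cos λ = 0.343796.
East component: ΔE = −sin λ·ΔX + cos λ·ΔY = −(-0.939044)(-232.4) + (0.343796)(-164.1) = -274.65 m.
1° of latitude spans πR/180 = 111125 m; at latitude φ, 1° of longitude spans that × cos φ = 66731.5 m, so Δλ = -274.65 / 66731.5 × 3600 = -14.817″.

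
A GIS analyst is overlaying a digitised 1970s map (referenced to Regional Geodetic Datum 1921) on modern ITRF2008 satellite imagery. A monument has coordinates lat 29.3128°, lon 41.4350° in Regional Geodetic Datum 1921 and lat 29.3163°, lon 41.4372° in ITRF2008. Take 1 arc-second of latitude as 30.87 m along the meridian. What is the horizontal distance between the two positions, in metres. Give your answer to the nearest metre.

Δφ = 29.3163° − 29.3128° = +0.0035°; Δλ = 41.4372° − 41.4350° = +0.0022°.
1° of latitude = 3600 × 30.87 = 111132 m.
ΔN = Δφ × 111132 = 389.0 m; ΔE = Δλ × 111132 × cos(29.3128°) = +0.0022 × 111132 × 0.871960 = 213.2 m.
Distance = √(ΔE² + ΔN²) = √(213.2² + 389.0²) = 443.6 m.

444 m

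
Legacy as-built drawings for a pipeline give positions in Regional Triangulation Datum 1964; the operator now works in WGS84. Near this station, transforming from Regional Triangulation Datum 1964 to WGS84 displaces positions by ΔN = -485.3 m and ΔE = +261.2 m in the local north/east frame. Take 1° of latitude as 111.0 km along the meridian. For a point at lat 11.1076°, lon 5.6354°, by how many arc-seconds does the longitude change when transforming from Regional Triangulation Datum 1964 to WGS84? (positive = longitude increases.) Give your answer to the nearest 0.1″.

At latitude 11.1076°, cos φ = 0.981267.
1° of longitude at this latitude = 111.0 × cos φ = 108.92 km, so Δλ = 261.2 / 108920.7 = 0.0023981° = 8.633″.

Δλ = 8.6″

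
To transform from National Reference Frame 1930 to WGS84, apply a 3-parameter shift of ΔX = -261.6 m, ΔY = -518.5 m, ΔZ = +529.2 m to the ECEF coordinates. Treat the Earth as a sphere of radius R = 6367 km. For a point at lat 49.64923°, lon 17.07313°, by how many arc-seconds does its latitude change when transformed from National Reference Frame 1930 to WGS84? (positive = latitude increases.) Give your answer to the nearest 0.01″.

Δφ = 21.03″

sin φ = 0.762095, cos φ = 0.647465, sin λ = 0.293592, cos λ = 0.955931.
North component: ΔN = −sin φ cos λ·ΔX − sin φ sin λ·ΔY + cos φ·ΔZ = −(0.762095)(0.955931)(-261.6) − (0.762095)(0.293592)(-518.5) + (0.647465)(529.2) = 649.23 m.
1° of latitude spans πR/180 = 111125 m, so Δφ = 649.23 / 111125 × 3600 = 21.032″.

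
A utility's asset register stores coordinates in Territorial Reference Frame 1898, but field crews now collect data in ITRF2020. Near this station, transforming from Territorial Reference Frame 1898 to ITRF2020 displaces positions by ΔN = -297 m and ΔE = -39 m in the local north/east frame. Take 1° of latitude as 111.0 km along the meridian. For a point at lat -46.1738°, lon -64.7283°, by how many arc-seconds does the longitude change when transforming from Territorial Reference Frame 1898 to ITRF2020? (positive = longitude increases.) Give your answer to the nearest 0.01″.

Δλ = -1.83″

At latitude -46.1738°, cos φ = 0.692473.
1° of longitude at this latitude = 111.0 × cos φ = 76.86 km, so Δλ = -39.0 / 76864.5 = -0.0005074° = -1.827″.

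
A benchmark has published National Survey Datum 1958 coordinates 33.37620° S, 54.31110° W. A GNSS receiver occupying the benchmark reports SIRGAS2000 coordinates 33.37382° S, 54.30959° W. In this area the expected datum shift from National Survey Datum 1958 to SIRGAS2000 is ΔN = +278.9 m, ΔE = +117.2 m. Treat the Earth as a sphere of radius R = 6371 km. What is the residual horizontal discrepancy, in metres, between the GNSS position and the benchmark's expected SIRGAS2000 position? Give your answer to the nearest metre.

Observed coordinate differences: Δφ = +0.00238°, Δλ = +0.00151°.
Converting to metres (1° lat = 111195 m, cos φ = 0.835076): observed ΔN = 264.6 m, observed ΔE = 140.2 m.
Subtracting the expected shift leaves a residual of 264.6 − (278.9) = -14.3 m north and 140.2 − (117.2) = 23.0 m east.
Residual distance = √((-14.3)² + 23.0²) = 27.1 m.

27 m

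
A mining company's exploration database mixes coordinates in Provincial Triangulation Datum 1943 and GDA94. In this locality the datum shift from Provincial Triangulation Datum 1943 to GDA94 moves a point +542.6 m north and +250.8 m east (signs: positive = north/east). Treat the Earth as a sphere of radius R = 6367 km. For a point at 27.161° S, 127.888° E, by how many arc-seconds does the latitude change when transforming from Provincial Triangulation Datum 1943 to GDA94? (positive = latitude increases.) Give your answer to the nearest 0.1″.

Δφ = 17.6″

On a sphere of radius R, 1 rad of latitude = R, so Δφ = ΔN / R = 542.6 / 6367000 = 8.5221e-05 rad = 17.578″.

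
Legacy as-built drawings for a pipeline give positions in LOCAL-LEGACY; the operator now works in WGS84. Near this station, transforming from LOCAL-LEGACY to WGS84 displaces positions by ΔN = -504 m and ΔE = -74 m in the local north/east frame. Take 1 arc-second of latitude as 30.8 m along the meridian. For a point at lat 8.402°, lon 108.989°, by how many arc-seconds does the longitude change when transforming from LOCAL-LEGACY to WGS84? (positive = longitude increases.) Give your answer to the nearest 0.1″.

Δλ = -2.4″

At latitude 8.402°, cos φ = 0.989267.
1″ of longitude at this latitude = 30.80 × cos φ = 30.4694 m, so Δλ = -74.0 / 30.4694 = -2.429″.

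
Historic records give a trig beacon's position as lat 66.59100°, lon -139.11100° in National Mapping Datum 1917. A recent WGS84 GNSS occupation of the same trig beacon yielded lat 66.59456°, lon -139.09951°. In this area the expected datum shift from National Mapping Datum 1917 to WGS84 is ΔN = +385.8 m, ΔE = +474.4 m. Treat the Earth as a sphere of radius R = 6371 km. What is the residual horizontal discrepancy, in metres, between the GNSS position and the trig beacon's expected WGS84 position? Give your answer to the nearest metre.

35 m

Observed coordinate differences: Δφ = +0.00356°, Δλ = +0.01149°.
Converting to metres (1° lat = 111195 m, cos φ = 0.397292): observed ΔN = 395.9 m, observed ΔE = 507.6 m.
Subtracting the expected shift leaves a residual of 395.9 − (385.8) = 10.1 m north and 507.6 − (474.4) = 33.2 m east.
Residual distance = √(10.1² + 33.2²) = 34.7 m.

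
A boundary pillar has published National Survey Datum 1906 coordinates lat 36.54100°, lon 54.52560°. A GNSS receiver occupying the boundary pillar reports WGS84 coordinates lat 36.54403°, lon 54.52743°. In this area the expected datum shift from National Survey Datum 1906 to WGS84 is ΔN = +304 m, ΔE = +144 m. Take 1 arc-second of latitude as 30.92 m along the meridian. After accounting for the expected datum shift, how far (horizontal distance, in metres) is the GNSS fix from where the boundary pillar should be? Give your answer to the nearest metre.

39 m

Observed coordinate differences: Δφ = +0.00303°, Δλ = +0.00183°.
Converting to metres (1° lat = 111312 m, cos φ = 0.803431): observed ΔN = 337.3 m, observed ΔE = 163.7 m.
Subtracting the expected shift leaves a residual of 337.3 − (304) = 33.3 m north and 163.7 − (144) = 19.7 m east.
Residual distance = √(33.3² + 19.7²) = 38.6 m.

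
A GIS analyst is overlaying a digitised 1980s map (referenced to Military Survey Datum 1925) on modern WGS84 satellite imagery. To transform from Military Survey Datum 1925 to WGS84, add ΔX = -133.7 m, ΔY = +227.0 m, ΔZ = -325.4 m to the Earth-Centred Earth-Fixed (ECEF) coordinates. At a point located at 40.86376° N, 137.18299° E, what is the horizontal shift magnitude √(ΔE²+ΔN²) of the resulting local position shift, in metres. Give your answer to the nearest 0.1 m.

The local east axis at (φ, λ) is (−sin λ, cos λ, 0), so ΔE = −sin(137.18299°)·(-133.7) + cos(137.18299°)·227.0 = -75.64 m.
The local north axis is (−sin φ cos λ, −sin φ sin λ, cos φ), giving ΔN = -64.165 − 100.941 − 246.089 = -411.20 m.
Horizontal magnitude = √(ΔE² + ΔN²) = √((-75.64)² + (-411.20)²) = 418.10 m.

418.1 m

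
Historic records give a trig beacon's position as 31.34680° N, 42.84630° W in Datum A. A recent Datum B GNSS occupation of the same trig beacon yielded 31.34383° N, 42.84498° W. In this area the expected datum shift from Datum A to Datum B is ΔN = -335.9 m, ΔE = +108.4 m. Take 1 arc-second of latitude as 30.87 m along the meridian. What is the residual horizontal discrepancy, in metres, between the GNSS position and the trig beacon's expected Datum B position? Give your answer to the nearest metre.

18 m

Observed coordinate differences: Δφ = -0.00297°, Δλ = +0.00132°.
Converting to metres (1° lat = 111132 m, cos φ = 0.854034): observed ΔN = -330.1 m, observed ΔE = 125.3 m.
Subtracting the expected shift leaves a residual of -330.1 − (-335.9) = 5.8 m north and 125.3 − (108.4) = 16.9 m east.
Residual distance = √(5.8² + 16.9²) = 17.9 m.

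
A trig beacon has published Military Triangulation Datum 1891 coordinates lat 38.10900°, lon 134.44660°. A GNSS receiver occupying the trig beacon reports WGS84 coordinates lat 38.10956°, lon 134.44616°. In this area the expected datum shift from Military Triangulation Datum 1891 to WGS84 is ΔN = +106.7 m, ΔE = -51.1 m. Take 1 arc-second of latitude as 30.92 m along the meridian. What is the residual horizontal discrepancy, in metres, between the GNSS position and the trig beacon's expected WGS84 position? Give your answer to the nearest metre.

46 m

Observed coordinate differences: Δφ = +0.00056°, Δλ = -0.00044°.
Converting to metres (1° lat = 111312 m, cos φ = 0.786838): observed ΔN = 62.3 m, observed ΔE = -38.5 m.
Subtracting the expected shift leaves a residual of 62.3 − (106.7) = -44.4 m north and -38.5 − (-51.1) = 12.6 m east.
Residual distance = √((-44.4)² + 12.6²) = 46.1 m.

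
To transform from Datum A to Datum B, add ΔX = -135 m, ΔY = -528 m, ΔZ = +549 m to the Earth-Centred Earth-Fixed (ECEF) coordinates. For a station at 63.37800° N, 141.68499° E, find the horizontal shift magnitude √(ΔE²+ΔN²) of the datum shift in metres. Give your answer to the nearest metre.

At φ = 63.37800°, λ = 141.68499°: sin φ = 0.893982, cos φ = 0.448102, sin λ = 0.619985, cos λ = -0.784614.
ΔE = −sin λ·ΔX + cos λ·ΔY = −(0.619985)·(-135) + (-0.784614)·(-528) = 497.97 m.
ΔN = −sin φ cos λ·ΔX − sin φ sin λ·ΔY + cos φ·ΔZ = −(0.893982)(-0.784614)(-135) − (0.893982)(0.619985)(-528) + (0.448102)(549) = 443.96 m.
Horizontal magnitude = √(ΔE² + ΔN²) = √(497.97² + 443.96²) = 667.14 m.

667 m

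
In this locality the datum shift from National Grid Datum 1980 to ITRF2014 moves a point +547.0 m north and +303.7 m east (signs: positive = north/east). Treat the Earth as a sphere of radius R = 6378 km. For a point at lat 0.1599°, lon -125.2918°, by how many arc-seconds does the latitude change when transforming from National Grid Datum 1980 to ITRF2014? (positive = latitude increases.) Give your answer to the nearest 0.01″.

On a sphere of radius R, 1 rad of latitude = R, so Δφ = ΔN / R = 547.0 / 6378000 = 8.5764e-05 rad = 17.690″.

Δφ = 17.69″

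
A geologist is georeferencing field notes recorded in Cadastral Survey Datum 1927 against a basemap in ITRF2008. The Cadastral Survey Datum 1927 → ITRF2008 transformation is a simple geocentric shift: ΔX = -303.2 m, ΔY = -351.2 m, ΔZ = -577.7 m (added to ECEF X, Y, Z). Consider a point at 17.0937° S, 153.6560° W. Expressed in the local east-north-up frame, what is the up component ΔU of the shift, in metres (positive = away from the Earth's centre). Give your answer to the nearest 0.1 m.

The local up (radial) axis is (cos φ cos λ, cos φ sin λ, sin φ), giving ΔU = 259.709 + 148.964 + 169.806 = 578.48 m.

ΔU = 578.5 m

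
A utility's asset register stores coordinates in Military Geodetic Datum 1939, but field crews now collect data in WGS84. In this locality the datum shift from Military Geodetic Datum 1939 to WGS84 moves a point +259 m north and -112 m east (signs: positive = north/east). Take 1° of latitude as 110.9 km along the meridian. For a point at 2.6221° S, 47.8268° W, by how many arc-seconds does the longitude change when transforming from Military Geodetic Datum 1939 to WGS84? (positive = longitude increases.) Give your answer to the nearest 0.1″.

Δλ = -3.6″

At latitude -2.6221°, cos φ = 0.998953.
1° of longitude at this latitude = 110.9 × cos φ = 110.78 km, so Δλ = -112.0 / 110783.9 = -0.0010110° = -3.640″.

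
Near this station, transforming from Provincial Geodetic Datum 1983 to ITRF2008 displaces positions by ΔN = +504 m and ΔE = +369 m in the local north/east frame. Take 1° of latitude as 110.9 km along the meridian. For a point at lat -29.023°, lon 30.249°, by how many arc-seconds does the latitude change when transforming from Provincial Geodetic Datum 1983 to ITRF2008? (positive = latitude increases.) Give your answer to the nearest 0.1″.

1° of latitude = 110.9 km, so Δφ = 504.0 / 110900 = 0.0045446° = 16.361″.

Δφ = 16.4″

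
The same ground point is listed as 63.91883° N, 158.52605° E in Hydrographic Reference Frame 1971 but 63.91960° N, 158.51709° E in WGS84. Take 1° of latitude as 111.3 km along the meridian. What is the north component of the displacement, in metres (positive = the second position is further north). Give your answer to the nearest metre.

ΔN = 86 m

Δφ = 63.91960° − 63.91883° = +0.00077°; Δλ = 158.51709° − 158.52605° = -0.00896°.
ΔN = Δφ × 111300 = 85.7 m; ΔE = Δλ × 111300 × cos(63.91883°) = -0.00896 × 111300 × 0.439644 = -438.4 m.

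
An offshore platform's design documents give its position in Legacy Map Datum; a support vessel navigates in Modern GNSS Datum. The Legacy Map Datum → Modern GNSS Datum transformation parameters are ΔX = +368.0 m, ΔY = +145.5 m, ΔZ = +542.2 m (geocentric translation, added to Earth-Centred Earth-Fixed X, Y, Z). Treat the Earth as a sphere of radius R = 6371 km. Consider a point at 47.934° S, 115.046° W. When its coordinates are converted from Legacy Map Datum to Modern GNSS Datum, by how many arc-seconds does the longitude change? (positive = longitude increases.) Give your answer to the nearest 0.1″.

sin φ = -0.742374, cos φ = 0.669986, sin λ = -0.905968, cos λ = -0.423346.
East component: ΔE = −sin λ·ΔX + cos λ·ΔY = −(-0.905968)(368.0) + (-0.423346)(145.5) = 271.80 m.
1° of latitude spans πR/180 = 111195 m; at latitude φ, 1° of longitude spans that × cos φ = 74499.1 m, so Δλ = 271.80 / 74499.1 × 3600 = 13.134″.

Δλ = 13.1″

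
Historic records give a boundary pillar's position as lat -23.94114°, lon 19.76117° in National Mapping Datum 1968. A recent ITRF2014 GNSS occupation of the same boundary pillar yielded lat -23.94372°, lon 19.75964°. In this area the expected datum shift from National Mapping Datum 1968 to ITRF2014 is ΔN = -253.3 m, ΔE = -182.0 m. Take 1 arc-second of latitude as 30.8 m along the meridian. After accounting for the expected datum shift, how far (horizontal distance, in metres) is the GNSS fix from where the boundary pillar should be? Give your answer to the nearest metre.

42 m

Observed coordinate differences: Δφ = -0.00258°, Δλ = -0.00153°.
Converting to metres (1° lat = 110880 m, cos φ = 0.913963): observed ΔN = -286.1 m, observed ΔE = -155.1 m.
Subtracting the expected shift leaves a residual of -286.1 − (-253.3) = -32.8 m north and -155.1 − (-182.0) = 26.9 m east.
Residual distance = √((-32.8)² + 26.9²) = 42.4 m.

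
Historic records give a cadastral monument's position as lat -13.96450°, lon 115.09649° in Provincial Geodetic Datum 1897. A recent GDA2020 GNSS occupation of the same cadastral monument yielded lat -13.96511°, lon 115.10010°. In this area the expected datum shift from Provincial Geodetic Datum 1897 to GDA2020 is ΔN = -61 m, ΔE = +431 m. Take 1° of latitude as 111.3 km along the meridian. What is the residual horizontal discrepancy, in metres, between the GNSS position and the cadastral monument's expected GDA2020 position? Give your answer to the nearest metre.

Observed coordinate differences: Δφ = -0.00061°, Δλ = +0.00361°.
Converting to metres (1° lat = 111300 m, cos φ = 0.970445): observed ΔN = -67.9 m, observed ΔE = 389.9 m.
Subtracting the expected shift leaves a residual of -67.9 − (-61) = -6.9 m north and 389.9 − (431) = -41.1 m east.
Residual distance = √((-6.9)² + (-41.1)²) = 41.7 m.

42 m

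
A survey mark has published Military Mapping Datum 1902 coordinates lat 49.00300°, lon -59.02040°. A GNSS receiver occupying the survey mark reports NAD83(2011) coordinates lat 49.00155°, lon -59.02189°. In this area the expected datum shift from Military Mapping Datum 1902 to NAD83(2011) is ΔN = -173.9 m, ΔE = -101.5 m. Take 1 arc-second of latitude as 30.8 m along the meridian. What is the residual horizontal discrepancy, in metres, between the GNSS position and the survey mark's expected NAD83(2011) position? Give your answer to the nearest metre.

15 m

Observed coordinate differences: Δφ = -0.00145°, Δλ = -0.00149°.
Converting to metres (1° lat = 110880 m, cos φ = 0.656020): observed ΔN = -160.8 m, observed ΔE = -108.4 m.
Subtracting the expected shift leaves a residual of -160.8 − (-173.9) = 13.1 m north and -108.4 − (-101.5) = -6.9 m east.
Residual distance = √(13.1² + (-6.9)²) = 14.8 m.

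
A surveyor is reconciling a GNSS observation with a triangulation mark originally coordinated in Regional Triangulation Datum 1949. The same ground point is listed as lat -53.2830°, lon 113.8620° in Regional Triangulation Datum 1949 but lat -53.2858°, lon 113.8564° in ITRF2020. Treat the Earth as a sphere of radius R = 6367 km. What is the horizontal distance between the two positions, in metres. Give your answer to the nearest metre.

485 m

Δφ = -53.2858° − -53.2830° = -0.0028°; Δλ = 113.8564° − 113.8620° = -0.0056°.
1° along a meridian = πR/180 = 111125 m.
ΔN = Δφ × 111125 = -311.2 m; ΔE = Δλ × 111125 × cos(-53.2830°) = -0.0056 × 111125 × 0.597863 = -372.1 m.
Distance = √(ΔE² + ΔN²) = √((-372.1)² + (-311.2)²) = 485.0 m.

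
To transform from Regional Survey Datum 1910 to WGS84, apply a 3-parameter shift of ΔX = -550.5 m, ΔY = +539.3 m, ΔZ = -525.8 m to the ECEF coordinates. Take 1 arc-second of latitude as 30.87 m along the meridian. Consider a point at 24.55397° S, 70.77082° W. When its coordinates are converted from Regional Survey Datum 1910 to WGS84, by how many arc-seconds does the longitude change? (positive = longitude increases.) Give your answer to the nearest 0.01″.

Δλ = -12.19″

sin φ = -0.415550, cos φ = 0.909570, sin λ = -0.944209, cos λ = 0.329348.
East component: ΔE = −sin λ·ΔX + cos λ·ΔY = −(-0.944209)(-550.5) + (0.329348)(539.3) = -342.17 m.
1° of latitude spans 3600 × 30.87 = 111132 m; at latitude φ, 1° of longitude spans that × cos φ = 101082.4 m, so Δλ = -342.17 / 101082.4 × 3600 = -12.186″.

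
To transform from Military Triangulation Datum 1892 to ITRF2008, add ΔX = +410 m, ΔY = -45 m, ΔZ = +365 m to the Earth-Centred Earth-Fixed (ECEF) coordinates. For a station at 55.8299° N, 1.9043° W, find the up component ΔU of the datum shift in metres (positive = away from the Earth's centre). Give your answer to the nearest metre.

The local up (radial) axis is (cos φ cos λ, cos φ sin λ, sin φ), giving ΔU = 230.150 + 0.840 + 301.991 = 532.98 m.

ΔU = 533 m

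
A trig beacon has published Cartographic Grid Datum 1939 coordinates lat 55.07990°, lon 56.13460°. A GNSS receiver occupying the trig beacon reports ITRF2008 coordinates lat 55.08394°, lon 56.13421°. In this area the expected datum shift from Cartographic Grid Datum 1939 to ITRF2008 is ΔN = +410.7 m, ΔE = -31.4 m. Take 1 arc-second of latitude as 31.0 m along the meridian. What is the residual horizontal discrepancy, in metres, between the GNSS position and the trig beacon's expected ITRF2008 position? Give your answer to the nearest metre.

41 m

Observed coordinate differences: Δφ = +0.00404°, Δλ = -0.00039°.
Converting to metres (1° lat = 111600 m, cos φ = 0.572434): observed ΔN = 450.9 m, observed ΔE = -24.9 m.
Subtracting the expected shift leaves a residual of 450.9 − (410.7) = 40.2 m north and -24.9 − (-31.4) = 6.5 m east.
Residual distance = √(40.2² + 6.5²) = 40.7 m.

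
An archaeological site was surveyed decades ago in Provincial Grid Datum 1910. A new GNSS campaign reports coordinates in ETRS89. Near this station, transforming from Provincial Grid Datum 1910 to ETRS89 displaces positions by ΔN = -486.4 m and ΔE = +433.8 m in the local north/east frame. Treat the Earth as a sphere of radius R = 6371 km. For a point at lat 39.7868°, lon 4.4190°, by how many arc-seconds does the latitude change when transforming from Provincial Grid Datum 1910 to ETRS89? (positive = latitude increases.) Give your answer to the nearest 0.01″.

On a sphere of radius R, 1 rad of latitude = R, so Δφ = ΔN / R = -486.4 / 6371000 = -7.6346e-05 rad = -15.747″.

Δφ = -15.75″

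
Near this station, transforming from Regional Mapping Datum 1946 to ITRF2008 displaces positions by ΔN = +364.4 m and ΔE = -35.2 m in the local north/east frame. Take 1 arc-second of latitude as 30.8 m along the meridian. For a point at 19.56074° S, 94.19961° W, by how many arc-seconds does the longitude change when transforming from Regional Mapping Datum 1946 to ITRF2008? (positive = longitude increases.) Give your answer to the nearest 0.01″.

At latitude -19.56074°, cos φ = 0.942287.
1″ of longitude at this latitude = 30.80 × cos φ = 29.0224 m, so Δλ = -35.2 / 29.0224 = -1.213″.

Δλ = -1.21″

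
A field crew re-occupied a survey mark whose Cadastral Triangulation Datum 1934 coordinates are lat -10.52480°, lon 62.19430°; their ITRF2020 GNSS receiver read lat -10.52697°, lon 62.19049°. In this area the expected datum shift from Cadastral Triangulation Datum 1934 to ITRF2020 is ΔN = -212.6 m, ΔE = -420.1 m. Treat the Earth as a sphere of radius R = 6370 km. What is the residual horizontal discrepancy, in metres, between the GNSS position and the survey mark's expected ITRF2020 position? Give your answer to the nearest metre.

Observed coordinate differences: Δφ = -0.00217°, Δλ = -0.00381°.
Converting to metres (1° lat = 111177 m, cos φ = 0.983176): observed ΔN = -241.3 m, observed ΔE = -416.5 m.
Subtracting the expected shift leaves a residual of -241.3 − (-212.6) = -28.7 m north and -416.5 − (-420.1) = 3.6 m east.
Residual distance = √((-28.7)² + 3.6²) = 28.9 m.

29 m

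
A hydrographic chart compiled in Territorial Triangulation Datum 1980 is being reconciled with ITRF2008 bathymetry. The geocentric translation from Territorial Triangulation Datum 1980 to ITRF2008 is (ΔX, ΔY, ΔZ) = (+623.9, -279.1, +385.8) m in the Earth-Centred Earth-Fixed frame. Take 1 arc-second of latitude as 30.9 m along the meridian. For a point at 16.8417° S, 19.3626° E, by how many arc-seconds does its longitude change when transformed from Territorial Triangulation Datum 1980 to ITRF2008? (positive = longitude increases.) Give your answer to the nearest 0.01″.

Δλ = -15.90″

sin φ = -0.289728, cos φ = 0.957109, sin λ = 0.331545, cos λ = 0.943439.
East component: ΔE = −sin λ·ΔX + cos λ·ΔY = −(0.331545)(623.9) + (0.943439)(-279.1) = -470.17 m.
1° of latitude spans 3600 × 30.90 = 111240 m; at latitude φ, 1° of longitude spans that × cos φ = 106468.8 m, so Δλ = -470.17 / 106468.8 × 3600 = -15.898″.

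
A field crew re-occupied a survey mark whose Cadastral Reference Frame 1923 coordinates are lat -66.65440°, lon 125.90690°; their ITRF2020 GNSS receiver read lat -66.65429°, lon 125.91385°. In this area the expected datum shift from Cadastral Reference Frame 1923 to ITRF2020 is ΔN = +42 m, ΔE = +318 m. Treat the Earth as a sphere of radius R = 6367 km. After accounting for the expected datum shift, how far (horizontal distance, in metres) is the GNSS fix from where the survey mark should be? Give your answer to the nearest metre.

Observed coordinate differences: Δφ = +0.00011°, Δλ = +0.00695°.
Converting to metres (1° lat = 111125 m, cos φ = 0.396276): observed ΔN = 12.2 m, observed ΔE = 306.1 m.
Subtracting the expected shift leaves a residual of 12.2 − (42) = -29.8 m north and 306.1 − (318) = -11.9 m east.
Residual distance = √((-29.8)² + (-11.9)²) = 32.1 m.

32 m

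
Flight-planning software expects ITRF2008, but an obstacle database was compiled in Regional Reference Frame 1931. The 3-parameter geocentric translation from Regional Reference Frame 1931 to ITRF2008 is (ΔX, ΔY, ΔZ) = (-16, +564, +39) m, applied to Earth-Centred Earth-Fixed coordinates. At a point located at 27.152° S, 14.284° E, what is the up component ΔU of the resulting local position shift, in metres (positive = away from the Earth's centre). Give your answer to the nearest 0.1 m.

At φ = -27.152°, λ = 14.284°: sin φ = -0.456353, cos φ = 0.889799, sin λ = 0.246728, cos λ = 0.969085.
ΔU = cos φ cos λ·ΔX + cos φ sin λ·ΔY + sin φ·ΔZ = (0.889799)(0.969085)(-16) + (0.889799)(0.246728)(564) + (-0.456353)(39) = 92.23 m.

ΔU = 92.2 m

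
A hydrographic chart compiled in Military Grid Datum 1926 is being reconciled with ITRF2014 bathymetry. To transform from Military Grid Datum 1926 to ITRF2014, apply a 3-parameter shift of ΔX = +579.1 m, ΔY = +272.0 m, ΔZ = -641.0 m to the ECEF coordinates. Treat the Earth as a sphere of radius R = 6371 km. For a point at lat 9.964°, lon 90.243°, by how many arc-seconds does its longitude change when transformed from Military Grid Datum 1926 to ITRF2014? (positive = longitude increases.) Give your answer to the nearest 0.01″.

sin φ = 0.173029, cos φ = 0.984917, sin λ = 0.999991, cos λ = -0.004241.
East component: ΔE = −sin λ·ΔX + cos λ·ΔY = −(0.999991)(579.1) + (-0.004241)(272.0) = -580.25 m.
1° of latitude spans πR/180 = 111195 m; at latitude φ, 1° of longitude spans that × cos φ = 109517.7 m, so Δλ = -580.25 / 109517.7 × 3600 = -19.074″.

Δλ = -19.07″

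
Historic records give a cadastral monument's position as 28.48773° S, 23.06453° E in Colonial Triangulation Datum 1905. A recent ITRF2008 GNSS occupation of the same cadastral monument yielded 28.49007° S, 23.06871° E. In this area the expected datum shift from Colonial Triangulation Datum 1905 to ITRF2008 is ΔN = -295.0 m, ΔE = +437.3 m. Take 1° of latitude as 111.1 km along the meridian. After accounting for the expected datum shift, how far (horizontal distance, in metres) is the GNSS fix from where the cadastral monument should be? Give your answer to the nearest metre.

46 m

Observed coordinate differences: Δφ = -0.00234°, Δλ = +0.00418°.
Converting to metres (1° lat = 111100 m, cos φ = 0.878919): observed ΔN = -260.0 m, observed ΔE = 408.2 m.
Subtracting the expected shift leaves a residual of -260.0 − (-295.0) = 35.0 m north and 408.2 − (437.3) = -29.1 m east.
Residual distance = √(35.0² + (-29.1)²) = 45.6 m.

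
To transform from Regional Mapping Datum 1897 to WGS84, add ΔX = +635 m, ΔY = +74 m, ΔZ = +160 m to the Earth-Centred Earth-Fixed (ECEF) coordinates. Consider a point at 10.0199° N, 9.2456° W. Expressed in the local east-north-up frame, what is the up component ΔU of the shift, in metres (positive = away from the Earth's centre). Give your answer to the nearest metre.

The local up (radial) axis is (cos φ cos λ, cos φ sin λ, sin φ), giving ΔU = 617.191 − 11.708 + 27.838 = 633.32 m.

ΔU = 633 m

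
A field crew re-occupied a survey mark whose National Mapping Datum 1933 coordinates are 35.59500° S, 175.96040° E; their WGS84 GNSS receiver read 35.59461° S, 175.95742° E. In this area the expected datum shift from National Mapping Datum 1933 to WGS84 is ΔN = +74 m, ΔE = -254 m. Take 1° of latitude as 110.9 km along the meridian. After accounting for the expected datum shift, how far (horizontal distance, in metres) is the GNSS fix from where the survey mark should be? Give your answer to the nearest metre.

34 m

Observed coordinate differences: Δφ = +0.00039°, Δλ = -0.00298°.
Converting to metres (1° lat = 110900 m, cos φ = 0.813152): observed ΔN = 43.3 m, observed ΔE = -268.7 m.
Subtracting the expected shift leaves a residual of 43.3 − (74) = -30.7 m north and -268.7 − (-254) = -14.7 m east.
Residual distance = √((-30.7)² + (-14.7)²) = 34.1 m.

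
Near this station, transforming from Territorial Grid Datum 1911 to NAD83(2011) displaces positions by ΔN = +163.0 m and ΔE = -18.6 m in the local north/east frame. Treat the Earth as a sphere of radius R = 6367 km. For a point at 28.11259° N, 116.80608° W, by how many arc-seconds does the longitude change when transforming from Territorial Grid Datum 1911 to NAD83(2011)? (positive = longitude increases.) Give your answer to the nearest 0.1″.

Δλ = -0.7″

At latitude 28.11259°, cos φ = 0.882023.
One radian of longitude at latitude φ spans R cos φ, so Δλ = ΔE / (R cos φ) = -18.6 / (6367000 × 0.882023) = -3.3121e-06 rad = -0.683″.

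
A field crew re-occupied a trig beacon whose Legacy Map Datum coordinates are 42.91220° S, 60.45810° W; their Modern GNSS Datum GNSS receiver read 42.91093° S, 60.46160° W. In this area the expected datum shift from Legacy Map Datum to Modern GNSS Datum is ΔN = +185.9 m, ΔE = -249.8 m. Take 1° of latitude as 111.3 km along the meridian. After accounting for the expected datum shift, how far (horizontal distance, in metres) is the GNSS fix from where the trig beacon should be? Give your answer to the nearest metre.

Observed coordinate differences: Δφ = +0.00127°, Δλ = -0.00350°.
Converting to metres (1° lat = 111300 m, cos φ = 0.732398): observed ΔN = 141.4 m, observed ΔE = -285.3 m.
Subtracting the expected shift leaves a residual of 141.4 − (185.9) = -44.5 m north and -285.3 − (-249.8) = -35.5 m east.
Residual distance = √((-44.5)² + (-35.5)²) = 57.0 m.

57 m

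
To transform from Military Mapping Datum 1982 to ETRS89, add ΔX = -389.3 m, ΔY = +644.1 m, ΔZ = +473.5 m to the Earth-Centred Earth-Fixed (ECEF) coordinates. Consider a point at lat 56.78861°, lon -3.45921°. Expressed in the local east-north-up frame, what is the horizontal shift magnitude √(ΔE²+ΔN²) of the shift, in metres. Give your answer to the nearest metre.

At φ = 56.78861°, λ = -3.45921°: sin φ = 0.836655, cos φ = 0.547730, sin λ = -0.060338, cos λ = 0.998178.
ΔE = −sin λ·ΔX + cos λ·ΔY = −(-0.060338)·(-389.3) + (0.998178)·(644.1) = 619.44 m.
ΔN = −sin φ cos λ·ΔX − sin φ sin λ·ΔY + cos φ·ΔZ = −(0.836655)(0.998178)(-389.3) − (0.836655)(-0.060338)(644.1) + (0.547730)(473.5) = 616.98 m.
Horizontal magnitude = √(ΔE² + ΔN²) = √(619.44² + 616.98²) = 874.28 m.

874 m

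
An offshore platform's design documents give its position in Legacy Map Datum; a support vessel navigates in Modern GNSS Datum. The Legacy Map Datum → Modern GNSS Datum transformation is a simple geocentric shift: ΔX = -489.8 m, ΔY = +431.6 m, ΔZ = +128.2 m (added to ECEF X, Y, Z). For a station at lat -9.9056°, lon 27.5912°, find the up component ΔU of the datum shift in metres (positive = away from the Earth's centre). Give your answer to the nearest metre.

ΔU = -253 m

At φ = -9.9056°, λ = 27.5912°: sin φ = -0.172025, cos φ = 0.985093, sin λ = 0.463160, cos λ = 0.886275.
ΔU = cos φ cos λ·ΔX + cos φ sin λ·ΔY + sin φ·ΔZ = (0.985093)(0.886275)(-489.8) + (0.985093)(0.463160)(431.6) + (-0.172025)(128.2) = -252.76 m.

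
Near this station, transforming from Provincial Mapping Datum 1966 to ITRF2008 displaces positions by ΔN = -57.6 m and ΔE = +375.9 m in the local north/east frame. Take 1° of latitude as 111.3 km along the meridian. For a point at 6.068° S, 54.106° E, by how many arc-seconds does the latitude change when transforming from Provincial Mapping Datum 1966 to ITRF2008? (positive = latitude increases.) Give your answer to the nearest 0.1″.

1° of latitude = 111.3 km, so Δφ = -57.6 / 111300 = -0.0005175° = -1.863″.

Δφ = -1.9″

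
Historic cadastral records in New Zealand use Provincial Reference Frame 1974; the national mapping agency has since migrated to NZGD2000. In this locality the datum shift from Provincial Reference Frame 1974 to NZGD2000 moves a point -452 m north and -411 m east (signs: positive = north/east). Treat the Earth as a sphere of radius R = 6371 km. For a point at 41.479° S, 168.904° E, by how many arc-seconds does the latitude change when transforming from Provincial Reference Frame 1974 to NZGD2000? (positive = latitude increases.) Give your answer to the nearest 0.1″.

Δφ = -14.6″

On a sphere of radius R, 1 rad of latitude = R, so Δφ = ΔN / R = -452.0 / 6371000 = -7.0946e-05 rad = -14.634″.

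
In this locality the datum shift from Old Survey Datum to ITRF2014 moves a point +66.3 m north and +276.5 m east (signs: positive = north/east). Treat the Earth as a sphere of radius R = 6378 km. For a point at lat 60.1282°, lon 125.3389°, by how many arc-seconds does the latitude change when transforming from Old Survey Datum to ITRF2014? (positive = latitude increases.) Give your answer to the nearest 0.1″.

Δφ = 2.1″

On a sphere of radius R, 1 rad of latitude = R, so Δφ = ΔN / R = 66.3 / 6378000 = 1.0395e-05 rad = 2.144″.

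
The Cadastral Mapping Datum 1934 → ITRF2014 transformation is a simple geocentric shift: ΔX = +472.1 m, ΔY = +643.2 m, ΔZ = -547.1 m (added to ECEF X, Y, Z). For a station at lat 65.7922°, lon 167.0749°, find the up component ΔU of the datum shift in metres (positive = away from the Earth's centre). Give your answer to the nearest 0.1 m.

At φ = 65.7922°, λ = 167.0749°: sin φ = 0.912064, cos φ = 0.410047, sin λ = 0.223677, cos λ = -0.974663.
ΔU = cos φ cos λ·ΔX + cos φ sin λ·ΔY + sin φ·ΔZ = (0.410047)(-0.974663)(472.1) + (0.410047)(0.223677)(643.2) + (0.912064)(-547.1) = -628.68 m.

ΔU = -628.7 m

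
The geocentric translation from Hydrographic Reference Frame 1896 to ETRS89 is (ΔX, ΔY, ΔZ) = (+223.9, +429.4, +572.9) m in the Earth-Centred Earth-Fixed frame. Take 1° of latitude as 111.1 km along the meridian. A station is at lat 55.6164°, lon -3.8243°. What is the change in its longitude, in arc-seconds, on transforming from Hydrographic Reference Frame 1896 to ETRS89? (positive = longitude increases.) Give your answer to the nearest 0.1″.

Δλ = 25.4″

sin φ = 0.825275, cos φ = 0.564731, sin λ = -0.066697, cos λ = 0.997773.
East component: ΔE = −sin λ·ΔX + cos λ·ΔY = −(-0.066697)(223.9) + (0.997773)(429.4) = 443.38 m.
1° of latitude spans 111100 m; at latitude φ, 1° of longitude spans that × cos φ = 62741.6 m, so Δλ = 443.38 / 62741.6 × 3600 = 25.440″.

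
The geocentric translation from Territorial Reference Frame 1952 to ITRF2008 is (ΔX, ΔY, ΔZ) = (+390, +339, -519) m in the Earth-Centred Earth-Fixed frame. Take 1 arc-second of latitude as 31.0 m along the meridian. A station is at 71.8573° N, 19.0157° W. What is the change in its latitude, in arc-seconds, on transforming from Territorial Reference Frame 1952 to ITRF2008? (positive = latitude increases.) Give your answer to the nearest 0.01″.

sin φ = 0.950284, cos φ = 0.311385, sin λ = -0.325827, cos λ = 0.945429.
North component: ΔN = −sin φ cos λ·ΔX − sin φ sin λ·ΔY + cos φ·ΔZ = −(0.950284)(0.945429)(390) − (0.950284)(-0.325827)(339) + (0.311385)(-519) = -407.03 m.
1° of latitude spans 3600 × 31.00 = 111600 m, so Δφ = -407.03 / 111600 × 3600 = -13.130″.

Δφ = -13.13″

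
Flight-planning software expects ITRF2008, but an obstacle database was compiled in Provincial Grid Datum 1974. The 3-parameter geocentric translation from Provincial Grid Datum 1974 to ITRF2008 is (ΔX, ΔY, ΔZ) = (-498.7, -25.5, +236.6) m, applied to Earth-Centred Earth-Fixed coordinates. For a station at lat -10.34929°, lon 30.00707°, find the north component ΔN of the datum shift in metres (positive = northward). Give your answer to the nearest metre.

ΔN = 153 m

At φ = -10.34929°, λ = 30.00707°: sin φ = -0.179649, cos φ = 0.983731, sin λ = 0.500107, cos λ = 0.865964.
ΔN = −sin φ cos λ·ΔX − sin φ sin λ·ΔY + cos φ·ΔZ = −(-0.179649)(0.865964)(-498.7) − (-0.179649)(0.500107)(-25.5) + (0.983731)(236.6) = 152.88 m.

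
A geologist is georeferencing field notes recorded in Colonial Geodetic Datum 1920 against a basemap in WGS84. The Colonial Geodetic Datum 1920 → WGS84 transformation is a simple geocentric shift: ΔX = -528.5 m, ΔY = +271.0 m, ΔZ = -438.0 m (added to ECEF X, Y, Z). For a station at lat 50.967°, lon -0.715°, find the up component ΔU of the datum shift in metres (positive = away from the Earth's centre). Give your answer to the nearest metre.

ΔU = -675 m

At φ = 50.967°, λ = -0.715°: sin φ = 0.776783, cos φ = 0.629768, sin λ = -0.012479, cos λ = 0.999922.
ΔU = cos φ cos λ·ΔX + cos φ sin λ·ΔY + sin φ·ΔZ = (0.629768)(0.999922)(-528.5) + (0.629768)(-0.012479)(271.0) + (0.776783)(-438.0) = -675.17 m.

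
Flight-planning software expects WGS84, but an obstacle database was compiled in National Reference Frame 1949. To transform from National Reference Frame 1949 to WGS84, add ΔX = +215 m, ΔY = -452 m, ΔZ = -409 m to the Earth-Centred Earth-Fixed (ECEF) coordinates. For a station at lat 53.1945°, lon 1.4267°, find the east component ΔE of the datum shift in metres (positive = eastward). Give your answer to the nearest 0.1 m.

ΔE = -457.2 m

The local east axis at (φ, λ) is (−sin λ, cos λ, 0), so ΔE = −sin(1.4267°)·215 + cos(1.4267°)·(-452) = -457.21 m.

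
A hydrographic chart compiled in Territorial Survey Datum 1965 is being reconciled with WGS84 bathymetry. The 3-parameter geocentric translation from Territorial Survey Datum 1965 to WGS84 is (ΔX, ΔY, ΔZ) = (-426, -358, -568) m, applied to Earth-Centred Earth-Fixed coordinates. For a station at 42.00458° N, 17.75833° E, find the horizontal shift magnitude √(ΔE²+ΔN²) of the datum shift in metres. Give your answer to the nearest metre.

225 m

At φ = 42.00458°, λ = 17.75833°: sin φ = 0.669190, cos φ = 0.743091, sin λ = 0.305003, cos λ = 0.952351.
ΔE = −sin λ·ΔX + cos λ·ΔY = −(0.305003)·(-426) + (0.952351)·(-358) = -211.01 m.
ΔN = −sin φ cos λ·ΔX − sin φ sin λ·ΔY + cos φ·ΔZ = −(0.669190)(0.952351)(-426) − (0.669190)(0.305003)(-358) + (0.743091)(-568) = -77.51 m.
Horizontal magnitude = √(ΔE² + ΔN²) = √((-211.01)² + (-77.51)²) = 224.80 m.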